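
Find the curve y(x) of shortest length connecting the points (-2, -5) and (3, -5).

Arc-length functional: J[y] = ∫ sqrt(1 + (y')^2) dx.
Lagrangian L = sqrt(1 + (y')^2) has no explicit y dependence, so ∂L/∂y = 0 and the Euler-Lagrange equation gives
    d/dx( y' / sqrt(1 + (y')^2) ) = 0  ⇒  y' / sqrt(1 + (y')^2) = const.
Hence y' is constant, so y(x) is affine.
Fitting the endpoints (-2, -5) and (3, -5):
    slope m = ((-5) − (-5)) / (3 − (-2)) = 0,
    intercept c = (-5) − m·(-2) = -5.
Extremal: y(x) = -5.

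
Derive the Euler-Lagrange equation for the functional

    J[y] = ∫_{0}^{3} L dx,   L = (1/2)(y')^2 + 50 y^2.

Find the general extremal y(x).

The Lagrangian is L = (1/2)(y')^2 + 50 y^2.
∂L/∂y = 100y.
∂L/∂y' = y'.
The Euler-Lagrange equation d/dx(∂L/∂y') − ∂L/∂y = 0 becomes:
    y'' - 100 y = 0
General solution: y(x) = A e^(10x) + B e^(-10x), where A and B are arbitrary constants fixed by the endpoint conditions.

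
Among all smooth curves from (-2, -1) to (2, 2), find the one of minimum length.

Arc-length functional: J[y] = ∫ sqrt(1 + (y')^2) dx.
Lagrangian L = sqrt(1 + (y')^2) has no explicit y dependence, so ∂L/∂y = 0 and the Euler-Lagrange equation gives
    d/dx( y' / sqrt(1 + (y')^2) ) = 0  ⇒  y' / sqrt(1 + (y')^2) = const.
Hence y' is constant, so y(x) is affine.
Fitting the endpoints (-2, -1) and (2, 2):
    slope m = (2 − (-1)) / (2 − (-2)) = 3/4,
    intercept c = (-1) − m·(-2) = 1/2.
Extremal: y(x) = (3/4) x + 1/2.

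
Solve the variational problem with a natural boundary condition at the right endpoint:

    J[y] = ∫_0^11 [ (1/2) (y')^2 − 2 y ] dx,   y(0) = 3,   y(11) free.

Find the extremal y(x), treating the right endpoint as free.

The Lagrangian L = (1/2) (y')^2 − 2 y gives
    ∂L/∂y = −2,   ∂L/∂y' = y'.
Euler-Lagrange: d/dx(y') − (−2) = 0, i.e. y'' + 2 = 0, so
    y(x) = −(2/2) x^2 + C1 x + C2.
Fixed left endpoint y(0) = 3 ⇒ C2 = 3.
The right endpoint x = 11 is free, so the natural (transversality) condition is ∂L/∂y' |_{x=11} = 0, i.e. y'(11) = 0.
Compute y'(x) = −2 x + C1, so y'(11) = −22 + C1 = 0 ⇒ C1 = 22.
Therefore the extremal is
    y(x) = −x^2 + 22 x + 3.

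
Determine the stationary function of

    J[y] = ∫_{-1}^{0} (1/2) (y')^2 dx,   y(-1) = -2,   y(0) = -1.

The Lagrangian is L = (1/2) (y')^2.
Compute ∂L/∂y = 0, ∂L/∂y' = y'.
The Euler-Lagrange equation d/dx(∂L/∂y') − ∂L/∂y = 0 reduces to
    y'' = 0.
Its general solution is
    y(x) = A x + B,
with A, B fixed by the endpoint conditions.
Applying the endpoint conditions y(-1) = -2 and y(0) = -1: solve A·-1 + B = -2 and A·0 + B = -1. Subtracting gives A(0 − -1) = -1 − -2, so A = 1, and B = -2 − A·-1 = -1. Therefore
    y(x) = x - 1.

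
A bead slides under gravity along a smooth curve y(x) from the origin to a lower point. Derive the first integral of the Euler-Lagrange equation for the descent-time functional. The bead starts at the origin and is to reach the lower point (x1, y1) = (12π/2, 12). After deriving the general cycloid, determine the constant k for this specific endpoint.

The Lagrangian L = sqrt((1 + y'^2) / y) has no explicit x dependence, so the Beltrami identity applies:
    L − y' ∂L/∂y' = C.
Compute ∂L/∂y' = y' / sqrt(y (1 + y'^2)).
Substitute:
    sqrt((1 + y'^2)/y) − y'·y' / sqrt(y (1 + y'^2))
    = (1 + y'^2) / sqrt(y (1 + y'^2)) − y'^2 / sqrt(y (1 + y'^2))
    = 1 / sqrt(y (1 + y'^2)) = C.
Squaring and rearranging gives the first integral
    y (1 + y'^2) = 1/C^2 =: k   (constant).
Solving this first-order ODE by the substitution
    y = (k/2)(1 − cos θ)
yields the cycloid parameterisation
    x(θ) = (k/2)(θ − sin θ),   y(θ) = (k/2)(1 − cos θ).
The constant k is fixed by the endpoint condition.
Now fit the given lower endpoint (x1, y1) = (12π/2, 12). At the bottom of the first arch (θ = π), the parametric equations give
    y(π) = (k/2)(1 − cos π) = k,
    x(π) = (k/2)(π − sin π) = kπ/2.
Matching y(π) = 12 gives k = 12, consistent with x(π) = 12π/2. Therefore the specific cycloid is
    x(θ) = (12/2)(θ − sin θ),   y(θ) = (12/2)(1 − cos θ).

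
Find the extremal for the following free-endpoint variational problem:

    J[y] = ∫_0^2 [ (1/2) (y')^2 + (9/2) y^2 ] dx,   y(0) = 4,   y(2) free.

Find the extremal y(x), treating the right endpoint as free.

The Lagrangian L = (1/2) (y')^2 + (9/2) y^2 gives
    ∂L/∂y = 9 y,   ∂L/∂y' = y'.
Euler-Lagrange: y'' − 9 y = 0.
With k = 3, the general solution is
    y(x) = A cosh(3 x) + B sinh(3 x).
Fixed left endpoint y(0) = 4 ⇒ A = 4.
The right endpoint x = 2 is free, so the natural (transversality) condition is ∂L/∂y' |_{x=2} = 0, i.e. y'(2) = 0.
Compute y'(x) = A k sinh(k x) + B k cosh(k x), so
    y'(2) = A k sinh(k·2) + B k cosh(k·2) = 0
    ⇒ B = −A tanh(k·2) = − 4 tanh(3·2).
Therefore the extremal is
    y(x) = 4 cosh(3 x) − 4 tanh(3·2) sinh(3 x).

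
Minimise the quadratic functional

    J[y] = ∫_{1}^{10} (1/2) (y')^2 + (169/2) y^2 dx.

The Lagrangian is L = (1/2) (y')^2 + (169/2) y^2.
Compute ∂L/∂y = 169y, ∂L/∂y' = y'.
The Euler-Lagrange equation d/dx(∂L/∂y') − ∂L/∂y = 0 reduces to
    y'' − 169 y = 0.
Its general solution is
    y(x) = A e^(13x) + B e^(−13x),
with A, B fixed by the endpoint conditions.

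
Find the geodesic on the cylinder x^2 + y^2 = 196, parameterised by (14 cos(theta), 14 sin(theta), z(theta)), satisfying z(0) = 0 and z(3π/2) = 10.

Parameterise the cylinder of radius R = 14 as
    r(θ) = (14 cos θ, 14 sin θ, z(θ)).
The arc-length element is
    ds = sqrt(196 + (dz/dθ)^2) dθ,
so the Lagrangian is L = sqrt(196 + z'^2).
L depends on z' only, not on z or θ, so ∂L/∂z = 0 and
    ∂L/∂z' = z' / sqrt(196 + z'^2).
The Euler-Lagrange equation gives
    d/dθ( z' / sqrt(196 + z'^2) ) = 0,
so z' is constant. Integrating once:
    z(θ) = a θ + b,
a helix on the cylinder (a straight line when the cylinder is unrolled). The constants a, b are determined by the endpoint conditions.
With endpoint conditions z(0) = 0 and z(3π/2) = 10: from z(0) = b we get b = 0, and a·3π/2 + 0 = 10 gives a = 20/(3π), so
    z(θ) = (20/(3π)) θ.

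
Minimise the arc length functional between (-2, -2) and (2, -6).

Arc-length functional: J[y] = ∫ sqrt(1 + (y')^2) dx.
Lagrangian L = sqrt(1 + (y')^2) has no explicit y dependence, so ∂L/∂y = 0 and the Euler-Lagrange equation gives
    d/dx( y' / sqrt(1 + (y')^2) ) = 0  ⇒  y' / sqrt(1 + (y')^2) = const.
Hence y' is constant, so y(x) is affine.
Fitting the endpoints (-2, -2) and (2, -6):
    slope m = ((-6) − (-2)) / (2 − (-2)) = -1,
    intercept c = (-2) − m·(-2) = -4.
Extremal: y(x) = -x - 4.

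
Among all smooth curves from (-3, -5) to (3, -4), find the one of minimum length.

Arc-length functional: J[y] = ∫ sqrt(1 + (y')^2) dx.
Lagrangian L = sqrt(1 + (y')^2) has no explicit y dependence, so ∂L/∂y = 0 and the Euler-Lagrange equation gives
    d/dx( y' / sqrt(1 + (y')^2) ) = 0  ⇒  y' / sqrt(1 + (y')^2) = const.
Hence y' is constant, so y(x) is affine.
Fitting the endpoints (-3, -5) and (3, -4):
    slope m = ((-4) − (-5)) / (3 − (-3)) = 1/6,
    intercept c = (-5) − m·(-3) = -9/2.
Extremal: y(x) = (1/6) x - 9/2.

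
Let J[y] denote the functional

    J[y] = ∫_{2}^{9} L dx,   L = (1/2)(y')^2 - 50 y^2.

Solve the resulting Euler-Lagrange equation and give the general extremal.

The Lagrangian is L = (1/2)(y')^2 - 50 y^2.
∂L/∂y = -100y.
∂L/∂y' = y'.
The Euler-Lagrange equation d/dx(∂L/∂y') − ∂L/∂y = 0 becomes:
    y'' + 100 y = 0
General solution: y(x) = A sin(10x) + B cos(10x), where A and B are arbitrary constants fixed by the endpoint conditions.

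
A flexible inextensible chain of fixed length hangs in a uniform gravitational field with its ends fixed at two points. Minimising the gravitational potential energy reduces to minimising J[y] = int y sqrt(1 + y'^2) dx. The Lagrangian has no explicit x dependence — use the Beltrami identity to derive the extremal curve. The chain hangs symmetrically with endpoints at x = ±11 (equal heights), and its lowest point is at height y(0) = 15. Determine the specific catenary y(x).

The Lagrangian L(y, y') = y sqrt(1 + y'^2) has no explicit x dependence, so the Beltrami identity applies:
    L − y' ∂L/∂y' = C.
Compute ∂L/∂y' = y · y' / sqrt(1 + y'^2). Then
    L − y' ∂L/∂y'
    = y sqrt(1 + y'^2) − y · y'^2 / sqrt(1 + y'^2)
    = y (1 + y'^2 − y'^2) / sqrt(1 + y'^2)
    = y / sqrt(1 + y'^2) = C.
Squaring gives y^2 = C^2 (1 + y'^2), i.e.
    y'^2 = y^2 / C^2 − 1.
Separating variables,
    dy / sqrt(y^2 − C^2) = dx / C,
and integrating gives arccosh(y / C) = (x − a)/C, so
    y(x) = C cosh((x − a)/C),
the catenary. The constants C and a are fixed by the two endpoint conditions (and, for the hanging-chain problem, the length constraint selects C).
Now fit the given data. The endpoints x = ±11 are symmetric at equal height, so the catenary is even about its minimum: a = 0 and y(x) = C cosh(x/C). The lowest point is y(0) = C cosh(0) = C, and we are told y(0) = 15, so C = 15. Therefore
    y(x) = 15 cosh(x/15),
and at the endpoints
    y(±11) = 15 cosh(11/15).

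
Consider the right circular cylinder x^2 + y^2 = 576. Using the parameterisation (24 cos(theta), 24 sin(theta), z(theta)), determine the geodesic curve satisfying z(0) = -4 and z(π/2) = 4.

Parameterise the cylinder of radius R = 24 as
    r(θ) = (24 cos θ, 24 sin θ, z(θ)).
The arc-length element is
    ds = sqrt(576 + (dz/dθ)^2) dθ,
so the Lagrangian is L = sqrt(576 + z'^2).
L depends on z' only, not on z or θ, so ∂L/∂z = 0 and
    ∂L/∂z' = z' / sqrt(576 + z'^2).
The Euler-Lagrange equation gives
    d/dθ( z' / sqrt(576 + z'^2) ) = 0,
so z' is constant. Integrating once:
    z(θ) = a θ + b,
a helix on the cylinder (a straight line when the cylinder is unrolled). The constants a, b are determined by the endpoint conditions.
With endpoint conditions z(0) = -4 and z(π/2) = 4: from z(0) = b we get b = -4, and a·π/2 + -4 = 4 gives a = 16/π, so
    z(θ) = (16/π) θ − 4.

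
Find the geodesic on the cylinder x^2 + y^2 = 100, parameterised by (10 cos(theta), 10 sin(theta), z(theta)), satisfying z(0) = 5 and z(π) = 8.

Parameterise the cylinder of radius R = 10 as
    r(θ) = (10 cos θ, 10 sin θ, z(θ)).
The arc-length element is
    ds = sqrt(100 + (dz/dθ)^2) dθ,
so the Lagrangian is L = sqrt(100 + z'^2).
L depends on z' only, not on z or θ, so ∂L/∂z = 0 and
    ∂L/∂z' = z' / sqrt(100 + z'^2).
The Euler-Lagrange equation gives
    d/dθ( z' / sqrt(100 + z'^2) ) = 0,
so z' is constant. Integrating once:
    z(θ) = a θ + b,
a helix on the cylinder (a straight line when the cylinder is unrolled). The constants a, b are determined by the endpoint conditions.
With endpoint conditions z(0) = 5 and z(π) = 8: from z(0) = b we get b = 5, and a·π + 5 = 8 gives a = 3/π, so
    z(θ) = (3/π) θ + 5.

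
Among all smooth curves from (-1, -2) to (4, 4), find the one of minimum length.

Arc-length functional: J[y] = ∫ sqrt(1 + (y')^2) dx.
Lagrangian L = sqrt(1 + (y')^2) has no explicit y dependence, so ∂L/∂y = 0 and the Euler-Lagrange equation gives
    d/dx( y' / sqrt(1 + (y')^2) ) = 0  ⇒  y' / sqrt(1 + (y')^2) = const.
Hence y' is constant, so y(x) is affine.
Fitting the endpoints (-1, -2) and (4, 4):
    slope m = (4 − (-2)) / (4 − (-1)) = 6/5,
    intercept c = (-2) − m·(-1) = -4/5.
Extremal: y(x) = (6/5) x - 4/5.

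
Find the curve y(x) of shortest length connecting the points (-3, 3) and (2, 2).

Arc-length functional: J[y] = ∫ sqrt(1 + (y')^2) dx.
Lagrangian L = sqrt(1 + (y')^2) has no explicit y dependence, so ∂L/∂y = 0 and the Euler-Lagrange equation gives
    d/dx( y' / sqrt(1 + (y')^2) ) = 0  ⇒  y' / sqrt(1 + (y')^2) = const.
Hence y' is constant, so y(x) is affine.
Fitting the endpoints (-3, 3) and (2, 2):
    slope m = (2 − 3) / (2 − (-3)) = -1/5,
    intercept c = 3 − m·(-3) = 12/5.
Extremal: y(x) = (-1/5) x + 12/5.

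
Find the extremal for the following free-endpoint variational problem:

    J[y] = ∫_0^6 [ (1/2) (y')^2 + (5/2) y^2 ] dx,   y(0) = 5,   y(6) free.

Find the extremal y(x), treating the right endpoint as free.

The Lagrangian L = (1/2) (y')^2 + (5/2) y^2 gives
    ∂L/∂y = 5 y,   ∂L/∂y' = y'.
Euler-Lagrange: y'' − 5 y = 0.
With k = sqrt(5), the general solution is
    y(x) = A cosh(sqrt(5) x) + B sinh(sqrt(5) x).
Fixed left endpoint y(0) = 5 ⇒ A = 5.
The right endpoint x = 6 is free, so the natural (transversality) condition is ∂L/∂y' |_{x=6} = 0, i.e. y'(6) = 0.
Compute y'(x) = A k sinh(k x) + B k cosh(k x), so
    y'(6) = A k sinh(k·6) + B k cosh(k·6) = 0
    ⇒ B = −A tanh(k·6) = − 5 tanh(sqrt(5)·6).
Therefore the extremal is
    y(x) = 5 cosh(sqrt(5) x) − 5 tanh(sqrt(5)·6) sinh(sqrt(5) x).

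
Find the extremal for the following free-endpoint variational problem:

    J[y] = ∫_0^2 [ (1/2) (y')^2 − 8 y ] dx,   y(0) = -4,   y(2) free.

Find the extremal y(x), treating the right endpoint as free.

The Lagrangian L = (1/2) (y')^2 − 8 y gives
    ∂L/∂y = −8,   ∂L/∂y' = y'.
Euler-Lagrange: d/dx(y') − (−8) = 0, i.e. y'' + 8 = 0, so
    y(x) = −(8/2) x^2 + C1 x + C2.
Fixed left endpoint y(0) = -4 ⇒ C2 = -4.
The right endpoint x = 2 is free, so the natural (transversality) condition is ∂L/∂y' |_{x=2} = 0, i.e. y'(2) = 0.
Compute y'(x) = −8 x + C1, so y'(2) = −16 + C1 = 0 ⇒ C1 = 16.
Therefore the extremal is
    y(x) = −4 x^2 + 16 x − 4.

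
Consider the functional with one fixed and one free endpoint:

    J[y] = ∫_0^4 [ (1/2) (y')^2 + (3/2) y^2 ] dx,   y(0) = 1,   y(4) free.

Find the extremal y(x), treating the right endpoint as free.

The Lagrangian L = (1/2) (y')^2 + (3/2) y^2 gives
    ∂L/∂y = 3 y,   ∂L/∂y' = y'.
Euler-Lagrange: y'' − 3 y = 0.
With k = sqrt(3), the general solution is
    y(x) = A cosh(sqrt(3) x) + B sinh(sqrt(3) x).
Fixed left endpoint y(0) = 1 ⇒ A = 1.
The right endpoint x = 4 is free, so the natural (transversality) condition is ∂L/∂y' |_{x=4} = 0, i.e. y'(4) = 0.
Compute y'(x) = A k sinh(k x) + B k cosh(k x), so
    y'(4) = A k sinh(k·4) + B k cosh(k·4) = 0
    ⇒ B = −A tanh(k·4) = − tanh(sqrt(3)·4).
Therefore the extremal is
    y(x) = cosh(sqrt(3) x) − tanh(sqrt(3)·4) sinh(sqrt(3) x).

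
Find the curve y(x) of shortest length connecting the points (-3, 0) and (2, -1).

Arc-length functional: J[y] = ∫ sqrt(1 + (y')^2) dx.
Lagrangian L = sqrt(1 + (y')^2) has no explicit y dependence, so ∂L/∂y = 0 and the Euler-Lagrange equation gives
    d/dx( y' / sqrt(1 + (y')^2) ) = 0  ⇒  y' / sqrt(1 + (y')^2) = const.
Hence y' is constant, so y(x) is affine.
Fitting the endpoints (-3, 0) and (2, -1):
    slope m = ((-1) − 0) / (2 − (-3)) = -1/5,
    intercept c = 0 − m·(-3) = -3/5.
Extremal: y(x) = (-1/5) x - 3/5.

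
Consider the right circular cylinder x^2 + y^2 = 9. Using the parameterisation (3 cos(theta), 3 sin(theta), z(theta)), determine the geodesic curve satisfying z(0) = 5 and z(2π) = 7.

Parameterise the cylinder of radius R = 3 as
    r(θ) = (3 cos θ, 3 sin θ, z(θ)).
The arc-length element is
    ds = sqrt(9 + (dz/dθ)^2) dθ,
so the Lagrangian is L = sqrt(9 + z'^2).
L depends on z' only, not on z or θ, so ∂L/∂z = 0 and
    ∂L/∂z' = z' / sqrt(9 + z'^2).
The Euler-Lagrange equation gives
    d/dθ( z' / sqrt(9 + z'^2) ) = 0,
so z' is constant. Integrating once:
    z(θ) = a θ + b,
a helix on the cylinder (a straight line when the cylinder is unrolled). The constants a, b are determined by the endpoint conditions.
With endpoint conditions z(0) = 5 and z(2π) = 7: from z(0) = b we get b = 5, and a·2π + 5 = 7 gives a = 1/π, so
    z(θ) = (1/π) θ + 5.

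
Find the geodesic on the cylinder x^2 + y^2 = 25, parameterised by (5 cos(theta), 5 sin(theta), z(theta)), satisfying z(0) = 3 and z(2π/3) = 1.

Parameterise the cylinder of radius R = 5 as
    r(θ) = (5 cos θ, 5 sin θ, z(θ)).
The arc-length element is
    ds = sqrt(25 + (dz/dθ)^2) dθ,
so the Lagrangian is L = sqrt(25 + z'^2).
L depends on z' only, not on z or θ, so ∂L/∂z = 0 and
    ∂L/∂z' = z' / sqrt(25 + z'^2).
The Euler-Lagrange equation gives
    d/dθ( z' / sqrt(25 + z'^2) ) = 0,
so z' is constant. Integrating once:
    z(θ) = a θ + b,
a helix on the cylinder (a straight line when the cylinder is unrolled). The constants a, b are determined by the endpoint conditions.
With endpoint conditions z(0) = 3 and z(2π/3) = 1: from z(0) = b we get b = 3, and a·2π/3 + 3 = 1 gives a = -3/π, so
    z(θ) = (-3/π) θ + 3.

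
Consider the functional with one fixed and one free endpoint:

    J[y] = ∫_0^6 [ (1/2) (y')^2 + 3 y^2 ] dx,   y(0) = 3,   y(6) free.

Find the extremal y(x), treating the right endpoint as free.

The Lagrangian L = (1/2) (y')^2 + 3 y^2 gives
    ∂L/∂y = 6 y,   ∂L/∂y' = y'.
Euler-Lagrange: y'' − 6 y = 0.
With k = sqrt(6), the general solution is
    y(x) = A cosh(sqrt(6) x) + B sinh(sqrt(6) x).
Fixed left endpoint y(0) = 3 ⇒ A = 3.
The right endpoint x = 6 is free, so the natural (transversality) condition is ∂L/∂y' |_{x=6} = 0, i.e. y'(6) = 0.
Compute y'(x) = A k sinh(k x) + B k cosh(k x), so
    y'(6) = A k sinh(k·6) + B k cosh(k·6) = 0
    ⇒ B = −A tanh(k·6) = − 3 tanh(sqrt(6)·6).
Therefore the extremal is
    y(x) = 3 cosh(sqrt(6) x) − 3 tanh(sqrt(6)·6) sinh(sqrt(6) x).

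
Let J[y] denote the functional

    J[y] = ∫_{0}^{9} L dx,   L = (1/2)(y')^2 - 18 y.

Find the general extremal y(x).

The Lagrangian is L = (1/2)(y')^2 - 18 y.
∂L/∂y = -18.
∂L/∂y' = y'.
The Euler-Lagrange equation d/dx(∂L/∂y') − ∂L/∂y = 0 becomes:
    y'' + 18 = 0
General solution: y(x) = -9 x^2 + A x + B, where A and B are arbitrary constants fixed by the endpoint conditions.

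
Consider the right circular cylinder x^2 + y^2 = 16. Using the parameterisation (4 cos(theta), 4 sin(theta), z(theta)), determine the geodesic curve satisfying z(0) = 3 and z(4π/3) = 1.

Parameterise the cylinder of radius R = 4 as
    r(θ) = (4 cos θ, 4 sin θ, z(θ)).
The arc-length element is
    ds = sqrt(16 + (dz/dθ)^2) dθ,
so the Lagrangian is L = sqrt(16 + z'^2).
L depends on z' only, not on z or θ, so ∂L/∂z = 0 and
    ∂L/∂z' = z' / sqrt(16 + z'^2).
The Euler-Lagrange equation gives
    d/dθ( z' / sqrt(16 + z'^2) ) = 0,
so z' is constant. Integrating once:
    z(θ) = a θ + b,
a helix on the cylinder (a straight line when the cylinder is unrolled). The constants a, b are determined by the endpoint conditions.
With endpoint conditions z(0) = 3 and z(4π/3) = 1: from z(0) = b we get b = 3, and a·4π/3 + 3 = 1 gives a = -3/(2π), so
    z(θ) = (-3/(2π)) θ + 3.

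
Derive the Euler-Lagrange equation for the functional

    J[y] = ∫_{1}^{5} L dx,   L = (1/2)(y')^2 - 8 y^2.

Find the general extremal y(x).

The Lagrangian is L = (1/2)(y')^2 - 8 y^2.
∂L/∂y = -16y.
∂L/∂y' = y'.
The Euler-Lagrange equation d/dx(∂L/∂y') − ∂L/∂y = 0 becomes:
    y'' + 16 y = 0
General solution: y(x) = A sin(4x) + B cos(4x), where A and B are arbitrary constants fixed by the endpoint conditions.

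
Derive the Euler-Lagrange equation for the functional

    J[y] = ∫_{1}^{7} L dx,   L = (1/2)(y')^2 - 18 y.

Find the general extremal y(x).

The Lagrangian is L = (1/2)(y')^2 - 18 y.
∂L/∂y = -18.
∂L/∂y' = y'.
The Euler-Lagrange equation d/dx(∂L/∂y') − ∂L/∂y = 0 becomes:
    y'' + 18 = 0
General solution: y(x) = -9 x^2 + A x + B, where A and B are arbitrary constants fixed by the endpoint conditions.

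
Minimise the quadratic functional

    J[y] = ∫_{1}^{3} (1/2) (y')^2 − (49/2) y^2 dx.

The Lagrangian is L = (1/2) (y')^2 − (49/2) y^2.
Compute ∂L/∂y = -49y, ∂L/∂y' = y'.
The Euler-Lagrange equation d/dx(∂L/∂y') − ∂L/∂y = 0 reduces to
    y'' + 49 y = 0.
Its general solution is
    y(x) = A sin(7x) + B cos(7x),
with A, B fixed by the endpoint conditions.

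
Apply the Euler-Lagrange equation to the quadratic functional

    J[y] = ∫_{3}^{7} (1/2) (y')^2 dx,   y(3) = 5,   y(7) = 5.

The Lagrangian is L = (1/2) (y')^2.
Compute ∂L/∂y = 0, ∂L/∂y' = y'.
The Euler-Lagrange equation d/dx(∂L/∂y') − ∂L/∂y = 0 reduces to
    y'' = 0.
Its general solution is
    y(x) = A x + B,
with A, B fixed by the endpoint conditions.
Applying the endpoint conditions y(3) = 5 and y(7) = 5: solve A·3 + B = 5 and A·7 + B = 5. Subtracting gives A(7 − 3) = 5 − 5, so A = 0, and B = 5 − A·3 = 5. Therefore
    y(x) = 5.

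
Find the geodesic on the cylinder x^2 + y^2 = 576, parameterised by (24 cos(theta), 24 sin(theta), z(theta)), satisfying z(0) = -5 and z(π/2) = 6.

Parameterise the cylinder of radius R = 24 as
    r(θ) = (24 cos θ, 24 sin θ, z(θ)).
The arc-length element is
    ds = sqrt(576 + (dz/dθ)^2) dθ,
so the Lagrangian is L = sqrt(576 + z'^2).
L depends on z' only, not on z or θ, so ∂L/∂z = 0 and
    ∂L/∂z' = z' / sqrt(576 + z'^2).
The Euler-Lagrange equation gives
    d/dθ( z' / sqrt(576 + z'^2) ) = 0,
so z' is constant. Integrating once:
    z(θ) = a θ + b,
a helix on the cylinder (a straight line when the cylinder is unrolled). The constants a, b are determined by the endpoint conditions.
With endpoint conditions z(0) = -5 and z(π/2) = 6: from z(0) = b we get b = -5, and a·π/2 + -5 = 6 gives a = 22/π, so
    z(θ) = (22/π) θ − 5.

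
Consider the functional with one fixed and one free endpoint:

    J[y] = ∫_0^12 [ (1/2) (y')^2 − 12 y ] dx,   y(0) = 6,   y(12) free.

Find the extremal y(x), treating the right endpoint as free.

The Lagrangian L = (1/2) (y')^2 − 12 y gives
    ∂L/∂y = −12,   ∂L/∂y' = y'.
Euler-Lagrange: d/dx(y') − (−12) = 0, i.e. y'' + 12 = 0, so
    y(x) = −(12/2) x^2 + C1 x + C2.
Fixed left endpoint y(0) = 6 ⇒ C2 = 6.
The right endpoint x = 12 is free, so the natural (transversality) condition is ∂L/∂y' |_{x=12} = 0, i.e. y'(12) = 0.
Compute y'(x) = −12 x + C1, so y'(12) = −144 + C1 = 0 ⇒ C1 = 144.
Therefore the extremal is
    y(x) = −6 x^2 + 144 x + 6.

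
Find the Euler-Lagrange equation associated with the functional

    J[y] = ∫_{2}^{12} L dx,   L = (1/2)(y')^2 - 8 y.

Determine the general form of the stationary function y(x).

The Lagrangian is L = (1/2)(y')^2 - 8 y.
∂L/∂y = -8.
∂L/∂y' = y'.
The Euler-Lagrange equation d/dx(∂L/∂y') − ∂L/∂y = 0 becomes:
    y'' + 8 = 0
General solution: y(x) = -4 x^2 + A x + B, where A and B are arbitrary constants fixed by the endpoint conditions.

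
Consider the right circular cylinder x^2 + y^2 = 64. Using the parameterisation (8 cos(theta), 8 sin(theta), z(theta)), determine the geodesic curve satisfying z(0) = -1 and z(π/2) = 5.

Parameterise the cylinder of radius R = 8 as
    r(θ) = (8 cos θ, 8 sin θ, z(θ)).
The arc-length element is
    ds = sqrt(64 + (dz/dθ)^2) dθ,
so the Lagrangian is L = sqrt(64 + z'^2).
L depends on z' only, not on z or θ, so ∂L/∂z = 0 and
    ∂L/∂z' = z' / sqrt(64 + z'^2).
The Euler-Lagrange equation gives
    d/dθ( z' / sqrt(64 + z'^2) ) = 0,
so z' is constant. Integrating once:
    z(θ) = a θ + b,
a helix on the cylinder (a straight line when the cylinder is unrolled). The constants a, b are determined by the endpoint conditions.
With endpoint conditions z(0) = -1 and z(π/2) = 5: from z(0) = b we get b = -1, and a·π/2 + -1 = 5 gives a = 12/π, so
    z(θ) = (12/π) θ − 1.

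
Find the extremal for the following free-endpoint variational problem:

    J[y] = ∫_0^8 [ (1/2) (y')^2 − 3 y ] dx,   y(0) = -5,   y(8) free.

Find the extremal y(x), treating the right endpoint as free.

The Lagrangian L = (1/2) (y')^2 − 3 y gives
    ∂L/∂y = −3,   ∂L/∂y' = y'.
Euler-Lagrange: d/dx(y') − (−3) = 0, i.e. y'' + 3 = 0, so
    y(x) = −(3/2) x^2 + C1 x + C2.
Fixed left endpoint y(0) = -5 ⇒ C2 = -5.
The right endpoint x = 8 is free, so the natural (transversality) condition is ∂L/∂y' |_{x=8} = 0, i.e. y'(8) = 0.
Compute y'(x) = −3 x + C1, so y'(8) = −24 + C1 = 0 ⇒ C1 = 24.
Therefore the extremal is
    y(x) = −(3/2) x^2 + 24 x − 5.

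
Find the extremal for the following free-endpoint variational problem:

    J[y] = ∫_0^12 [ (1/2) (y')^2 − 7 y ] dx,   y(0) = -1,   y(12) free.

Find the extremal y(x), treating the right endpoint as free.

The Lagrangian L = (1/2) (y')^2 − 7 y gives
    ∂L/∂y = −7,   ∂L/∂y' = y'.
Euler-Lagrange: d/dx(y') − (−7) = 0, i.e. y'' + 7 = 0, so
    y(x) = −(7/2) x^2 + C1 x + C2.
Fixed left endpoint y(0) = -1 ⇒ C2 = -1.
The right endpoint x = 12 is free, so the natural (transversality) condition is ∂L/∂y' |_{x=12} = 0, i.e. y'(12) = 0.
Compute y'(x) = −7 x + C1, so y'(12) = −84 + C1 = 0 ⇒ C1 = 84.
Therefore the extremal is
    y(x) = −(7/2) x^2 + 84 x − 1.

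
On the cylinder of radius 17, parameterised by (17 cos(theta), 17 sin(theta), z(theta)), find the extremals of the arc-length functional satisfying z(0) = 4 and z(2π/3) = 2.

Parameterise the cylinder of radius R = 17 as
    r(θ) = (17 cos θ, 17 sin θ, z(θ)).
The arc-length element is
    ds = sqrt(289 + (dz/dθ)^2) dθ,
so the Lagrangian is L = sqrt(289 + z'^2).
L depends on z' only, not on z or θ, so ∂L/∂z = 0 and
    ∂L/∂z' = z' / sqrt(289 + z'^2).
The Euler-Lagrange equation gives
    d/dθ( z' / sqrt(289 + z'^2) ) = 0,
so z' is constant. Integrating once:
    z(θ) = a θ + b,
a helix on the cylinder (a straight line when the cylinder is unrolled). The constants a, b are determined by the endpoint conditions.
With endpoint conditions z(0) = 4 and z(2π/3) = 2: from z(0) = b we get b = 4, and a·2π/3 + 4 = 2 gives a = -3/π, so
    z(θ) = (-3/π) θ + 4.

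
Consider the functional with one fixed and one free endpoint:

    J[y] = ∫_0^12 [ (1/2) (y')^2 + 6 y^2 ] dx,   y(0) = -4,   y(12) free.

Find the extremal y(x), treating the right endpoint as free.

The Lagrangian L = (1/2) (y')^2 + 6 y^2 gives
    ∂L/∂y = 12 y,   ∂L/∂y' = y'.
Euler-Lagrange: y'' − 12 y = 0.
With k = sqrt(12), the general solution is
    y(x) = A cosh(sqrt(12) x) + B sinh(sqrt(12) x).
Fixed left endpoint y(0) = -4 ⇒ A = -4.
The right endpoint x = 12 is free, so the natural (transversality) condition is ∂L/∂y' |_{x=12} = 0, i.e. y'(12) = 0.
Compute y'(x) = A k sinh(k x) + B k cosh(k x), so
    y'(12) = A k sinh(k·12) + B k cosh(k·12) = 0
    ⇒ B = −A tanh(k·12) = 4 tanh(sqrt(12)·12).
Therefore the extremal is
    y(x) = −4 cosh(sqrt(12) x) + 4 tanh(sqrt(12)·12) sinh(sqrt(12) x).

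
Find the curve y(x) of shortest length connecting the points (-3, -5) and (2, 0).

Arc-length functional: J[y] = ∫ sqrt(1 + (y')^2) dx.
Lagrangian L = sqrt(1 + (y')^2) has no explicit y dependence, so ∂L/∂y = 0 and the Euler-Lagrange equation gives
    d/dx( y' / sqrt(1 + (y')^2) ) = 0  ⇒  y' / sqrt(1 + (y')^2) = const.
Hence y' is constant, so y(x) is affine.
Fitting the endpoints (-3, -5) and (2, 0):
    slope m = (0 − (-5)) / (2 − (-3)) = 1,
    intercept c = (-5) − m·(-3) = -2.
Extremal: y(x) = x - 2.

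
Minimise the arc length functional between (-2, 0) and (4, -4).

Arc-length functional: J[y] = ∫ sqrt(1 + (y')^2) dx.
Lagrangian L = sqrt(1 + (y')^2) has no explicit y dependence, so ∂L/∂y = 0 and the Euler-Lagrange equation gives
    d/dx( y' / sqrt(1 + (y')^2) ) = 0  ⇒  y' / sqrt(1 + (y')^2) = const.
Hence y' is constant, so y(x) is affine.
Fitting the endpoints (-2, 0) and (4, -4):
    slope m = ((-4) − 0) / (4 − (-2)) = -2/3,
    intercept c = 0 − m·(-2) = -4/3.
Extremal: y(x) = (-2/3) x - 4/3.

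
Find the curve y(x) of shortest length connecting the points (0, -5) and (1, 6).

Arc-length functional: J[y] = ∫ sqrt(1 + (y')^2) dx.
Lagrangian L = sqrt(1 + (y')^2) has no explicit y dependence, so ∂L/∂y = 0 and the Euler-Lagrange equation gives
    d/dx( y' / sqrt(1 + (y')^2) ) = 0  ⇒  y' / sqrt(1 + (y')^2) = const.
Hence y' is constant, so y(x) is affine.
Fitting the endpoints (0, -5) and (1, 6):
    slope m = (6 − (-5)) / (1 − 0) = 11,
    intercept c = (-5) − m·0 = -5.
Extremal: y(x) = 11 x - 5.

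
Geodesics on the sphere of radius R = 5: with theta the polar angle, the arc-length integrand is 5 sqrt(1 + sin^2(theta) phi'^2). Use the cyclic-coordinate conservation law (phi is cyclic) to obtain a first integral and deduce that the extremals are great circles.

On the sphere of radius R = 5 with spherical coordinates (θ, φ), the induced metric is
    ds^2 = 25(dθ^2 + sin^2(θ) dφ^2).
Parameterise by θ; the arc-length functional is
    J[φ] = ∫ 5 sqrt(1 + sin^2(θ) (dφ/dθ)^2) dθ,
so L = 5 sqrt(1 + sin^2(θ) φ'^2). Compute
    ∂L/∂φ = 0  (L has no explicit φ dependence),
    ∂L/∂φ' = 5 sin^2(θ) φ' / sqrt(1 + sin^2(θ) φ'^2).
Since ∂L/∂φ = 0, the Euler-Lagrange equation
    d/dθ(∂L/∂φ') − ∂L/∂φ = 0
reduces to d/dθ(∂L/∂φ') = 0, i.e. the momentum conjugate to φ is conserved:
    5 sin^2(θ) φ' / sqrt(1 + sin^2(θ) φ'^2) = C.
The overall factor of 5 is constant, so dividing through gives Clairaut's relation sin^2(θ) φ' / sqrt(1 + sin^2(θ) φ'^2) = C' (with C' = C/5). Solving for φ' and integrating gives the great-circle family
    cot(θ) = A cos(φ − φ_0),
i.e. the intersection of the sphere with a plane through the origin. The two constants A and φ_0 (equivalently C and one phase) are fixed by the two endpoint conditions.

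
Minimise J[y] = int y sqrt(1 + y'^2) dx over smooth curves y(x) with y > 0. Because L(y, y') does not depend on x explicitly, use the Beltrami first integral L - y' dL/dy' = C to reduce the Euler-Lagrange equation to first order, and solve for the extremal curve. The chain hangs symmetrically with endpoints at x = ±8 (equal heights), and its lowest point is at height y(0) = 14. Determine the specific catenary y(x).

The Lagrangian L(y, y') = y sqrt(1 + y'^2) has no explicit x dependence, so the Beltrami identity applies:
    L − y' ∂L/∂y' = C.
Compute ∂L/∂y' = y · y' / sqrt(1 + y'^2). Then
    L − y' ∂L/∂y'
    = y sqrt(1 + y'^2) − y · y'^2 / sqrt(1 + y'^2)
    = y (1 + y'^2 − y'^2) / sqrt(1 + y'^2)
    = y / sqrt(1 + y'^2) = C.
Squaring gives y^2 = C^2 (1 + y'^2), i.e.
    y'^2 = y^2 / C^2 − 1.
Separating variables,
    dy / sqrt(y^2 − C^2) = dx / C,
and integrating gives arccosh(y / C) = (x − a)/C, so
    y(x) = C cosh((x − a)/C),
the catenary. The constants C and a are fixed by the two endpoint conditions (and, for the hanging-chain problem, the length constraint selects C).
Now fit the given data. The endpoints x = ±8 are symmetric at equal height, so the catenary is even about its minimum: a = 0 and y(x) = C cosh(x/C). The lowest point is y(0) = C cosh(0) = C, and we are told y(0) = 14, so C = 14. Therefore
    y(x) = 14 cosh(x/14),
and at the endpoints
    y(±8) = 14 cosh(8/14).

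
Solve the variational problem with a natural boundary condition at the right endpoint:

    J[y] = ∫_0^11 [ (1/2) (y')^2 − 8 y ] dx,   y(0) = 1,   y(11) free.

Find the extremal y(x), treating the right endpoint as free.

The Lagrangian L = (1/2) (y')^2 − 8 y gives
    ∂L/∂y = −8,   ∂L/∂y' = y'.
Euler-Lagrange: d/dx(y') − (−8) = 0, i.e. y'' + 8 = 0, so
    y(x) = −(8/2) x^2 + C1 x + C2.
Fixed left endpoint y(0) = 1 ⇒ C2 = 1.
The right endpoint x = 11 is free, so the natural (transversality) condition is ∂L/∂y' |_{x=11} = 0, i.e. y'(11) = 0.
Compute y'(x) = −8 x + C1, so y'(11) = −88 + C1 = 0 ⇒ C1 = 88.
Therefore the extremal is
    y(x) = −4 x^2 + 88 x + 1.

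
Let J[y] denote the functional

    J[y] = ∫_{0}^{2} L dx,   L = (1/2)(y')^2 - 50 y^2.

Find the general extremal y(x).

The Lagrangian is L = (1/2)(y')^2 - 50 y^2.
∂L/∂y = -100y.
∂L/∂y' = y'.
The Euler-Lagrange equation d/dx(∂L/∂y') − ∂L/∂y = 0 becomes:
    y'' + 100 y = 0
General solution: y(x) = A sin(10x) + B cos(10x), where A and B are arbitrary constants fixed by the endpoint conditions.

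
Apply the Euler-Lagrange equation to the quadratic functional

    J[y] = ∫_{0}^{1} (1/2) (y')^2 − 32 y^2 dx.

The Lagrangian is L = (1/2) (y')^2 − 32 y^2.
Compute ∂L/∂y = -64y, ∂L/∂y' = y'.
The Euler-Lagrange equation d/dx(∂L/∂y') − ∂L/∂y = 0 reduces to
    y'' + 64 y = 0.
Its general solution is
    y(x) = A sin(8x) + B cos(8x),
with A, B fixed by the endpoint conditions.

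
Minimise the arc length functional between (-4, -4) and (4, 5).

Arc-length functional: J[y] = ∫ sqrt(1 + (y')^2) dx.
Lagrangian L = sqrt(1 + (y')^2) has no explicit y dependence, so ∂L/∂y = 0 and the Euler-Lagrange equation gives
    d/dx( y' / sqrt(1 + (y')^2) ) = 0  ⇒  y' / sqrt(1 + (y')^2) = const.
Hence y' is constant, so y(x) is affine.
Fitting the endpoints (-4, -4) and (4, 5):
    slope m = (5 − (-4)) / (4 − (-4)) = 9/8,
    intercept c = (-4) − m·(-4) = 1/2.
Extremal: y(x) = (9/8) x + 1/2.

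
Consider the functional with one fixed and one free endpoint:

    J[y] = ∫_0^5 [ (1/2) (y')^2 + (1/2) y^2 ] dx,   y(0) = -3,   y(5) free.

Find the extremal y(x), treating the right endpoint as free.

The Lagrangian L = (1/2) (y')^2 + (1/2) y^2 gives
    ∂L/∂y = 1 y,   ∂L/∂y' = y'.
Euler-Lagrange: y'' − y = 0.
With k = 1, the general solution is
    y(x) = A cosh(x) + B sinh(x).
Fixed left endpoint y(0) = -3 ⇒ A = -3.
The right endpoint x = 5 is free, so the natural (transversality) condition is ∂L/∂y' |_{x=5} = 0, i.e. y'(5) = 0.
Compute y'(x) = A k sinh(k x) + B k cosh(k x), so
    y'(5) = A k sinh(k·5) + B k cosh(k·5) = 0
    ⇒ B = −A tanh(k·5) = 3 tanh(1·5).
Therefore the extremal is
    y(x) = −3 cosh(1 x) + 3 tanh(1·5) sinh(1 x).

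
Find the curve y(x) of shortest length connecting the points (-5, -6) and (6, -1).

Arc-length functional: J[y] = ∫ sqrt(1 + (y')^2) dx.
Lagrangian L = sqrt(1 + (y')^2) has no explicit y dependence, so ∂L/∂y = 0 and the Euler-Lagrange equation gives
    d/dx( y' / sqrt(1 + (y')^2) ) = 0  ⇒  y' / sqrt(1 + (y')^2) = const.
Hence y' is constant, so y(x) is affine.
Fitting the endpoints (-5, -6) and (6, -1):
    slope m = ((-1) − (-6)) / (6 − (-5)) = 5/11,
    intercept c = (-6) − m·(-5) = -41/11.
Extremal: y(x) = (5/11) x - 41/11.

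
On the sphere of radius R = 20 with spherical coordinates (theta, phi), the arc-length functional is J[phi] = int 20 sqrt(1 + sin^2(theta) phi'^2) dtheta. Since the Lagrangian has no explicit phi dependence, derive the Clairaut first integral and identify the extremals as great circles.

On the sphere of radius R = 20 with spherical coordinates (θ, φ), the induced metric is
    ds^2 = 400(dθ^2 + sin^2(θ) dφ^2).
Parameterise by θ; the arc-length functional is
    J[φ] = ∫ 20 sqrt(1 + sin^2(θ) (dφ/dθ)^2) dθ,
so L = 20 sqrt(1 + sin^2(θ) φ'^2). Compute
    ∂L/∂φ = 0  (L has no explicit φ dependence),
    ∂L/∂φ' = 20 sin^2(θ) φ' / sqrt(1 + sin^2(θ) φ'^2).
Since ∂L/∂φ = 0, the Euler-Lagrange equation
    d/dθ(∂L/∂φ') − ∂L/∂φ = 0
reduces to d/dθ(∂L/∂φ') = 0, i.e. the momentum conjugate to φ is conserved:
    20 sin^2(θ) φ' / sqrt(1 + sin^2(θ) φ'^2) = C.
The overall factor of 20 is constant, so dividing through gives Clairaut's relation sin^2(θ) φ' / sqrt(1 + sin^2(θ) φ'^2) = C' (with C' = C/20). Solving for φ' and integrating gives the great-circle family
    cot(θ) = A cos(φ − φ_0),
i.e. the intersection of the sphere with a plane through the origin. The two constants A and φ_0 (equivalently C and one phase) are fixed by the two endpoint conditions.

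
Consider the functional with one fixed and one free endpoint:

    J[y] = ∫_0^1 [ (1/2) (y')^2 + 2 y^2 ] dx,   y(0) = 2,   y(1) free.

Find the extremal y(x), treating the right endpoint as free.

The Lagrangian L = (1/2) (y')^2 + 2 y^2 gives
    ∂L/∂y = 4 y,   ∂L/∂y' = y'.
Euler-Lagrange: y'' − 4 y = 0.
With k = 2, the general solution is
    y(x) = A cosh(2 x) + B sinh(2 x).
Fixed left endpoint y(0) = 2 ⇒ A = 2.
The right endpoint x = 1 is free, so the natural (transversality) condition is ∂L/∂y' |_{x=1} = 0, i.e. y'(1) = 0.
Compute y'(x) = A k sinh(k x) + B k cosh(k x), so
    y'(1) = A k sinh(k·1) + B k cosh(k·1) = 0
    ⇒ B = −A tanh(k·1) = − 2 tanh(2·1).
Therefore the extremal is
    y(x) = 2 cosh(2 x) − 2 tanh(2·1) sinh(2 x).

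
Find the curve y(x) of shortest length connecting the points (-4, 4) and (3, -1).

Arc-length functional: J[y] = ∫ sqrt(1 + (y')^2) dx.
Lagrangian L = sqrt(1 + (y')^2) has no explicit y dependence, so ∂L/∂y = 0 and the Euler-Lagrange equation gives
    d/dx( y' / sqrt(1 + (y')^2) ) = 0  ⇒  y' / sqrt(1 + (y')^2) = const.
Hence y' is constant, so y(x) is affine.
Fitting the endpoints (-4, 4) and (3, -1):
    slope m = ((-1) − 4) / (3 − (-4)) = -5/7,
    intercept c = 4 − m·(-4) = 8/7.
Extremal: y(x) = (-5/7) x + 8/7.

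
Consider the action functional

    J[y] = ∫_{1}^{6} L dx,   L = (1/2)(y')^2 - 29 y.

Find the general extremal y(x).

The Lagrangian is L = (1/2)(y')^2 - 29 y.
∂L/∂y = -29.
∂L/∂y' = y'.
The Euler-Lagrange equation d/dx(∂L/∂y') − ∂L/∂y = 0 becomes:
    y'' + 29 = 0
General solution: y(x) = -(29/2) x^2 + A x + B, where A and B are arbitrary constants fixed by the endpoint conditions.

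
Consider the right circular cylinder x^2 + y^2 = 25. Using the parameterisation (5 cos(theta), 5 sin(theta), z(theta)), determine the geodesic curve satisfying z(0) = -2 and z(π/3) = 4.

Parameterise the cylinder of radius R = 5 as
    r(θ) = (5 cos θ, 5 sin θ, z(θ)).
The arc-length element is
    ds = sqrt(25 + (dz/dθ)^2) dθ,
so the Lagrangian is L = sqrt(25 + z'^2).
L depends on z' only, not on z or θ, so ∂L/∂z = 0 and
    ∂L/∂z' = z' / sqrt(25 + z'^2).
The Euler-Lagrange equation gives
    d/dθ( z' / sqrt(25 + z'^2) ) = 0,
so z' is constant. Integrating once:
    z(θ) = a θ + b,
a helix on the cylinder (a straight line when the cylinder is unrolled). The constants a, b are determined by the endpoint conditions.
With endpoint conditions z(0) = -2 and z(π/3) = 4: from z(0) = b we get b = -2, and a·π/3 + -2 = 4 gives a = 18/π, so
    z(θ) = (18/π) θ − 2.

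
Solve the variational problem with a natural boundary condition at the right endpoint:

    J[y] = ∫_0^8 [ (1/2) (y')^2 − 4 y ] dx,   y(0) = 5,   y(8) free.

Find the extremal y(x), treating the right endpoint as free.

The Lagrangian L = (1/2) (y')^2 − 4 y gives
    ∂L/∂y = −4,   ∂L/∂y' = y'.
Euler-Lagrange: d/dx(y') − (−4) = 0, i.e. y'' + 4 = 0, so
    y(x) = −(4/2) x^2 + C1 x + C2.
Fixed left endpoint y(0) = 5 ⇒ C2 = 5.
The right endpoint x = 8 is free, so the natural (transversality) condition is ∂L/∂y' |_{x=8} = 0, i.e. y'(8) = 0.
Compute y'(x) = −4 x + C1, so y'(8) = −32 + C1 = 0 ⇒ C1 = 32.
Therefore the extremal is
    y(x) = −2 x^2 + 32 x + 5.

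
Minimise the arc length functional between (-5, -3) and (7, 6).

Arc-length functional: J[y] = ∫ sqrt(1 + (y')^2) dx.
Lagrangian L = sqrt(1 + (y')^2) has no explicit y dependence, so ∂L/∂y = 0 and the Euler-Lagrange equation gives
    d/dx( y' / sqrt(1 + (y')^2) ) = 0  ⇒  y' / sqrt(1 + (y')^2) = const.
Hence y' is constant, so y(x) is affine.
Fitting the endpoints (-5, -3) and (7, 6):
    slope m = (6 − (-3)) / (7 − (-5)) = 3/4,
    intercept c = (-3) − m·(-5) = 3/4.
Extremal: y(x) = (3/4) x + 3/4.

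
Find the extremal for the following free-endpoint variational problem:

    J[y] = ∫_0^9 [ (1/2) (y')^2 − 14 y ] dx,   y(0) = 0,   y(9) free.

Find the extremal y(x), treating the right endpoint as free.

The Lagrangian L = (1/2) (y')^2 − 14 y gives
    ∂L/∂y = −14,   ∂L/∂y' = y'.
Euler-Lagrange: d/dx(y') − (−14) = 0, i.e. y'' + 14 = 0, so
    y(x) = −(14/2) x^2 + C1 x + C2.
Fixed left endpoint y(0) = 0 ⇒ C2 = 0.
The right endpoint x = 9 is free, so the natural (transversality) condition is ∂L/∂y' |_{x=9} = 0, i.e. y'(9) = 0.
Compute y'(x) = −14 x + C1, so y'(9) = −126 + C1 = 0 ⇒ C1 = 126.
Therefore the extremal is
    y(x) = −7 x^2 + 126 x.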